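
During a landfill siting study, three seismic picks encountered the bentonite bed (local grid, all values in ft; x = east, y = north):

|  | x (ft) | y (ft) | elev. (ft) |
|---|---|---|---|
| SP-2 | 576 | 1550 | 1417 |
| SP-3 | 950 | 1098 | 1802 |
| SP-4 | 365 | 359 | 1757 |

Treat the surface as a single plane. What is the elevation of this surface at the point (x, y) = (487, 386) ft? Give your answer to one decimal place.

1815.4 ft

Two edge vectors: SP-2→SP-3 = (374, -452, 385), SP-2→SP-4 = (-211, -1191, 340).
Normal n = (SP-2→SP-3) × (SP-2→SP-4) = (304855, -208395, -540806).
So ∂z/∂x = −n_x/n_z = 0.563705 and ∂z/∂y = −n_y/n_z = −0.385342.
Intercept c from SP-2: 1417 − 324.69 + 597.28 = 1689.59.
At (487, 386): z = 274.5 − 148.7 + 1689.59 = 1815.4 ft.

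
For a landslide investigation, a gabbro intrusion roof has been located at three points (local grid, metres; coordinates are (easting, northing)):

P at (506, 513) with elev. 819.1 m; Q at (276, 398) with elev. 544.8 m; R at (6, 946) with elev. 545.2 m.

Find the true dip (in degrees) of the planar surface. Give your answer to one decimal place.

46.8°

Two edge vectors: P→Q = (-230, -115, -274.3), P→R = (-500, 433, -273.9).
Normal n = (P→Q) × (P→R) = (150270.4, 74153, -157090).
So ∂z/∂E = −n_x/n_z = 0.95659 and ∂z/∂N = −n_y/n_z = 0.47204.
Gradient magnitude |∇z| = √(a² + b²) = √(0.91506 + 0.22282) = 1.06672.
True dip = arctan(1.06672) = 46.8°, dipping toward WSW (azimuth ≈ 244°).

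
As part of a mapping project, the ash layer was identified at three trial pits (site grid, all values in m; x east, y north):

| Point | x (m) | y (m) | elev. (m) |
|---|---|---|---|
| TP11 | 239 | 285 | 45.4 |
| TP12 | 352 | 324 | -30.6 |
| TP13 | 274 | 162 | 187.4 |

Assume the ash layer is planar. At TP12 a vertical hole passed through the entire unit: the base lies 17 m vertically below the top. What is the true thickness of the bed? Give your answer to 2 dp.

10.62 m

Two edge vectors: TP11→TP12 = (113, 39, -76), TP11→TP13 = (35, -123, 142).
Normal n = (TP11→TP12) × (TP11→TP13) = (-3810, -18706, -15264).
So ∂z/∂x = −n_x/n_z = −0.24961 and ∂z/∂y = −n_y/n_z = −1.22550.
|∇z| = √(a²+b²) = 1.25066, so dip δ = arctan(1.25066) = 51.35°.
True thickness = vertical thickness × cos δ = 17 × cos 51.35° = 10.62 m.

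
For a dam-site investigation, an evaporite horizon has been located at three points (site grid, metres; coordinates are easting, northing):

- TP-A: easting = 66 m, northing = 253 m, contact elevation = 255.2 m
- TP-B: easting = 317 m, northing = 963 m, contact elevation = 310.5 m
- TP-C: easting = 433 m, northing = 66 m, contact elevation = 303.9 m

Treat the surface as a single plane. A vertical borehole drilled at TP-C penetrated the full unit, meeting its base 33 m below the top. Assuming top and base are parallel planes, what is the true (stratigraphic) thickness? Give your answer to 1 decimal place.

Let the plane be z = a·easting + b·northing + c.
TP-B−TP-A: 251a + 710b = 55.3;  TP-C−TP-A: 367a − 187b = 48.7.
Solving gives a = 0.14607, b = 0.02625.
|∇z| = √(a²+b²) = 0.14841, so dip δ = arctan(0.14841) = 8.44°.
True thickness = vertical thickness × cos δ = 33 × cos 8.44° = 32.6 m.

32.6 m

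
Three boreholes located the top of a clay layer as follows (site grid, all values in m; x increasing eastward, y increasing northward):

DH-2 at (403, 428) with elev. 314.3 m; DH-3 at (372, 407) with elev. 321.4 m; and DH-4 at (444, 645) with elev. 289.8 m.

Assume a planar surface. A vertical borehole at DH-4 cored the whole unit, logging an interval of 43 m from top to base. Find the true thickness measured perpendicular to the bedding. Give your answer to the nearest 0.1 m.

Let the plane be z = a·x + b·y + c.
DH-3−DH-2: −31a − 21b = 7.1;  DH-4−DH-2: 41a + 217b = −24.5.
Solving gives a = −0.17494, b = −0.07985.
|∇z| = √(a²+b²) = 0.19230, so dip δ = arctan(0.19230) = 10.89°.
True thickness = vertical thickness × cos δ = 43 × cos 10.89° = 42.2 m.

42.2 m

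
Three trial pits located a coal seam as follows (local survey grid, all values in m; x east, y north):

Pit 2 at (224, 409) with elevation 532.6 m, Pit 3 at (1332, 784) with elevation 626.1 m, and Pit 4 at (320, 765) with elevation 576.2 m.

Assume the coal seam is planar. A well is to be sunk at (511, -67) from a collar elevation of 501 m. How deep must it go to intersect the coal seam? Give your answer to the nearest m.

7 m

Two edge vectors: Pit 2→Pit 3 = (1108, 375, 93.5), Pit 2→Pit 4 = (96, 356, 43.6).
Normal n = (Pit 2→Pit 3) × (Pit 2→Pit 4) = (-16936, -39332.8, 358448).
So ∂z/∂x = −n_x/n_z = 0.04725 and ∂z/∂y = −n_y/n_z = 0.10973.
Intercept c from Pit 2: 532.6 − 10.58 − 44.88 = 477.14.
At (511, -67): z_contact = 24.1 − 7.4 + 477.14 = 493.9 m.
Depth below ground = 501 − 493.9 = 7 m.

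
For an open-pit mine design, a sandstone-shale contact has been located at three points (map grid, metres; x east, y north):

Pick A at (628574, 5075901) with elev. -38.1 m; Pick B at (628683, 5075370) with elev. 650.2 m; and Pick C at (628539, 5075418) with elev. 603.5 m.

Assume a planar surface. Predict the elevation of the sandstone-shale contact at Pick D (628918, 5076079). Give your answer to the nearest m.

-313 m

Two edge vectors: Pick A→Pick B = (109, -531, 688.3), Pick A→Pick C = (-35, -483, 641.6).
Normal n = (Pick A→Pick B) × (Pick A→Pick C) = (-8240.7, -94024.9, -71232).
So ∂z/∂x = −n_x/n_z = −0.11568817 and ∂z/∂y = −n_y/n_z = −1.31998119.
Intercept c from Pick A: -38.1 + 72718.58 + 6700093.83 = 6772774.31.
At (628918, 5076079): z = −72758.4 − 6700328.8 + 6772774.31 = -312.9 m.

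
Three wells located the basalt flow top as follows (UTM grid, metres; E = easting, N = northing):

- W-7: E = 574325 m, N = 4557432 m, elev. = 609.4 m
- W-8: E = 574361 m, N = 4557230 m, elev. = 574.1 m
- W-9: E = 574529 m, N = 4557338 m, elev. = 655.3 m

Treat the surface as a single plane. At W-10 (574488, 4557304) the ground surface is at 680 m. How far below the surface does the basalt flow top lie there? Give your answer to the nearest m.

Let the plane be z = a·E + b·N + c.
W-8−W-7: 36a − 202b = −35.3;  W-9−W-7: 204a − 94b = 45.9.
Solving gives a = 0.33285745, b = 0.23407360.
Then c = 609.4 − a·574325 − b·4557432 = −1257333.49.
At (574488, 4557304): z_contact = 191222.6 + 1066744.6 − 1257333.49 = 633.7 m.
Depth below ground = 680 − 633.7 = 46 m.

46 m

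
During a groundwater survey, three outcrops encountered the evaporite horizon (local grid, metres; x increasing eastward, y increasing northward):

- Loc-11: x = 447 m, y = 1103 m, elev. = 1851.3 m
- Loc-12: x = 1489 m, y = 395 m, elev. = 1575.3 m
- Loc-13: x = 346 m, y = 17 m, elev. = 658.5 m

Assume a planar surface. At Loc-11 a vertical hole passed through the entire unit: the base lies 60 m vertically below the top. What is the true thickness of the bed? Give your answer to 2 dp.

39.39 m

Two edge vectors: Loc-11→Loc-12 = (1042, -708, -276), Loc-11→Loc-13 = (-101, -1086, -1192.8).
Normal n = (Loc-11→Loc-12) × (Loc-11→Loc-13) = (544766.4, 1270773.6, -1203120).
So ∂z/∂x = −n_x/n_z = 0.45279 and ∂z/∂y = −n_y/n_z = 1.05623.
|∇z| = √(a²+b²) = 1.14919, so dip δ = arctan(1.14919) = 48.97°.
True thickness = vertical thickness × cos δ = 60 × cos 48.97° = 39.39 m.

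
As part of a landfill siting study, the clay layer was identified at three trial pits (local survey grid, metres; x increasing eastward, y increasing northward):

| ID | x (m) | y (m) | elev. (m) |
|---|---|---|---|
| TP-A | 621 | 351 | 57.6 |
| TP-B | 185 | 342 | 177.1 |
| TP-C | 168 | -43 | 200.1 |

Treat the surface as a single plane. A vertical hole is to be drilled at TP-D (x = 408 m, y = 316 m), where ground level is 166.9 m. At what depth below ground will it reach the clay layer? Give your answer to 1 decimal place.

Let the plane be z = a·x + b·y + c.
TP-B−TP-A: −436a − 9b = 119.5;  TP-C−TP-A: −453a − 394b = 142.5.
Solving gives a = −0.27310, b = −0.04768.
Then c = 57.6 − a·621 − b·351 = 243.93.
At (408, 316): z_contact = −111.42 − 15.07 + 243.93 = 117.44 m.
Depth below ground = 166.9 − 117.44 = 49.5 m.

49.5 m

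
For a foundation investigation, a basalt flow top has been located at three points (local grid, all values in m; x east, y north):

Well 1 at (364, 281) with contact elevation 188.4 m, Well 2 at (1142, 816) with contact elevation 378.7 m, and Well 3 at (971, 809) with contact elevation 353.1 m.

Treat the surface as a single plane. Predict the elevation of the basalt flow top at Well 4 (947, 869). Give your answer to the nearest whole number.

Two edge vectors: Well 1→Well 2 = (778, 535, 190.3), Well 1→Well 3 = (607, 528, 164.7).
Normal n = (Well 1→Well 2) × (Well 1→Well 3) = (-12363.9, -12624.5, 86039).
So ∂z/∂x = −n_x/n_z = 0.14370 and ∂z/∂y = −n_y/n_z = 0.14673.
Intercept c from Well 1: 188.4 − 52.31 − 41.23 = 94.86.
At (947, 869): z = 136.1 + 127.5 + 94.86 = 358.5 m.

358 m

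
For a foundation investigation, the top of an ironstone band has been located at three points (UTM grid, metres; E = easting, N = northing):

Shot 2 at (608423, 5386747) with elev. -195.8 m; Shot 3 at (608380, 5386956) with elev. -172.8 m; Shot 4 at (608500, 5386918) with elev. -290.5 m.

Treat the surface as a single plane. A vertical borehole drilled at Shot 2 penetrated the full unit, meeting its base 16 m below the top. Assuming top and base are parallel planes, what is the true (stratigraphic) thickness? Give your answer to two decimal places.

Two edge vectors: Shot 2→Shot 3 = (-43, 209, 23), Shot 2→Shot 4 = (77, 171, -94.7).
Normal n = (Shot 2→Shot 3) × (Shot 2→Shot 4) = (-23725.3, -2301.1, -23446).
So ∂z/∂E = −n_x/n_z = −1.01191 and ∂z/∂N = −n_y/n_z = −0.09814.
|∇z| = √(a²+b²) = 1.01666, so dip δ = arctan(1.01666) = 45.47°.
True thickness = vertical thickness × cos δ = 16 × cos 45.47° = 11.22 m.

11.22 m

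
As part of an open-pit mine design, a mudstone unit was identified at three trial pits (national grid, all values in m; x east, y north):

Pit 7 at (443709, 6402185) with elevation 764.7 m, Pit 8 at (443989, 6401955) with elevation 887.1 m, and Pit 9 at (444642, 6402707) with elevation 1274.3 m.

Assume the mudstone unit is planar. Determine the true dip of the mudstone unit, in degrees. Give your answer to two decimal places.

26.94°

Two edge vectors: Pit 7→Pit 8 = (280, -230, 122.4), Pit 7→Pit 9 = (933, 522, 509.6).
Normal n = (Pit 7→Pit 8) × (Pit 7→Pit 9) = (-181100.8, -28488.8, 360750).
So ∂z/∂x = −n_x/n_z = 0.50201 and ∂z/∂y = −n_y/n_z = 0.07897.
Gradient magnitude |∇z| = √(a² + b²) = √(0.25202 + 0.00624) = 0.50819.
True dip = arctan(0.50819) = 26.94°, dipping toward W (azimuth ≈ 261°).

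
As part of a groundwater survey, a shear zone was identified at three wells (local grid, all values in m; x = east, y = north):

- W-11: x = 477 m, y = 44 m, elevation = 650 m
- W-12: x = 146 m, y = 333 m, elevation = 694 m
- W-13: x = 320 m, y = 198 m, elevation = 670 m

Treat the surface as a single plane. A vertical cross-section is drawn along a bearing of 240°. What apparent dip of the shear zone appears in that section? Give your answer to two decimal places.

Two edge vectors: W-11→W-12 = (-331, 289, 44), W-11→W-13 = (-157, 154, 20).
Normal n = (W-11→W-12) × (W-11→W-13) = (-996, -288, -5601).
So ∂z/∂x = −n_x/n_z = −0.17783 and ∂z/∂y = −n_y/n_z = −0.05142.
Unit vector along 240° is (sin 240°, cos 240°) = (-0.8660, -0.5000).
Slope in that direction = a·(-0.8660) + b·(-0.5000) = 0.17971.
Apparent dip = arctan|0.17971| = 10.19° (true dip is 10.5°, so apparent ≤ true as expected).

10.19°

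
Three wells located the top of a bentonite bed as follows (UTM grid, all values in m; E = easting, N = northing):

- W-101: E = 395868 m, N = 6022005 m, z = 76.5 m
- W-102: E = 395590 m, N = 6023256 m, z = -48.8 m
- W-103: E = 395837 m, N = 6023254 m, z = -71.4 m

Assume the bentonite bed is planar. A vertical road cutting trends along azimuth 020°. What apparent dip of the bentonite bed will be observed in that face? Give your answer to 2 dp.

Let the plane be z = a·E + b·N + c.
W-102−W-101: −278a + 1251b = −125.3;  W-103−W-101: −31a + 1249b = −147.9.
Solving gives a = −0.09248, b = −0.12071.
Unit vector along 020° is (sin 20°, cos 20°) = (0.3420, 0.9397).
Slope in that direction = a·(0.3420) + b·(0.9397) = −0.14506.
Apparent dip = arctan|0.14506| = 8.25° (true dip is 8.6°, so apparent ≤ true as expected).

8.25°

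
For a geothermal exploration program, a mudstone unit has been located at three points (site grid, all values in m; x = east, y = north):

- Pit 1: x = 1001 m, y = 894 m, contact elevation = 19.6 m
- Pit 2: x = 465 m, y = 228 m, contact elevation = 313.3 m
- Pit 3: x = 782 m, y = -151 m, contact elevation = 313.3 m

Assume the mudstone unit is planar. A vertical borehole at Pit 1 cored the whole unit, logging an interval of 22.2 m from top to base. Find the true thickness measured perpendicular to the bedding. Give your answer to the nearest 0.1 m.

Let the plane be z = a·x + b·y + c.
Pit 2−Pit 1: −536a − 666b = 293.7;  Pit 3−Pit 1: −219a − 1045b = 293.7.
Solving gives a = −0.26870, b = −0.22474.
|∇z| = √(a²+b²) = 0.35030, so dip δ = arctan(0.35030) = 19.31°.
True thickness = vertical thickness × cos δ = 22.2 × cos 19.31° = 21.0 m.

21.0 m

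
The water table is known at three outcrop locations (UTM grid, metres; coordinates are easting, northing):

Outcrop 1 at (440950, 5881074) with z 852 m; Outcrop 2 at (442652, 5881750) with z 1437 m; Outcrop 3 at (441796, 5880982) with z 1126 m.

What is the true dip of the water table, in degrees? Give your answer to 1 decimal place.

Two edge vectors: Outcrop 1→Outcrop 2 = (1702, 676, 585), Outcrop 1→Outcrop 3 = (846, -92, 274).
Normal n = (Outcrop 1→Outcrop 2) × (Outcrop 1→Outcrop 3) = (239044, 28562, -728480).
So ∂z/∂easting = −n_x/n_z = 0.32814 and ∂z/∂northing = −n_y/n_z = 0.03921.
Gradient magnitude |∇z| = √(a² + b²) = √(0.10768 + 0.00154) = 0.33047.
True dip = arctan(0.33047) = 18.3°, dipping toward W (azimuth ≈ 263°).

18.3°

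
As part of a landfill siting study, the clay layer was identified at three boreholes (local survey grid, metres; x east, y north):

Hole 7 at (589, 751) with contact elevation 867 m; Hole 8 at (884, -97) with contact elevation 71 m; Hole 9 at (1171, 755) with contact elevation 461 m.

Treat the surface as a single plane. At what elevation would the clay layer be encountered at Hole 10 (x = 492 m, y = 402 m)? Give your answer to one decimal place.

Let the plane be z = a·x + b·y + c.
Hole 8−Hole 7: 295a − 848b = −796;  Hole 9−Hole 7: 582a + 4b = −406.
Solving gives a = −0.702367, b = 0.694342.
Then c = 867 − a·589 − b·751 = 759.24.
At (492, 402): z = −345.6 + 279.1 + 759.24 = 692.8 m.

692.8 m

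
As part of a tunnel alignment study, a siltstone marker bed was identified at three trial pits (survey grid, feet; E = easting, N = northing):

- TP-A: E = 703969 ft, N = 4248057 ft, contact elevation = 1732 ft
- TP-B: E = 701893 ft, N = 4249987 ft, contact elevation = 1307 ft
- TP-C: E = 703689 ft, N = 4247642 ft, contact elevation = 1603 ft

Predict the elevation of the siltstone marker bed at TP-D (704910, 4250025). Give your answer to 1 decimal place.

Two edge vectors: TP-A→TP-B = (-2076, 1930, -425), TP-A→TP-C = (-280, -415, -129).
Normal n = (TP-A→TP-B) × (TP-A→TP-C) = (-425345, -148804, 1401940).
So ∂z/∂E = −n_x/n_z = 0.303397435 and ∂z/∂N = −n_y/n_z = 0.106141490.
Intercept c from TP-A: 1732 − 213582.39 − 450895.10 = −662745.49.
At (704910, 4250025): z = 213867.9 + 451104.0 − 662745.49 = 2226.4 ft.

2226.4 ft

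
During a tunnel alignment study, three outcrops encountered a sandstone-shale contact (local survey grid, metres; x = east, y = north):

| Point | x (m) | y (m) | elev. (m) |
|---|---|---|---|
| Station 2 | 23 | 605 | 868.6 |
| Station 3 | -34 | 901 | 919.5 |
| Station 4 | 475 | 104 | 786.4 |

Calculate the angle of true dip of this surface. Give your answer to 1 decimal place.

9.9°

Let the plane be z = a·x + b·y + c.
Station 3−Station 2: −57a + 296b = 50.9;  Station 4−Station 2: 452a − 501b = −82.2.
Solving gives a = 0.01112, b = 0.17410.
Gradient magnitude |∇z| = √(a² + b²) = √(0.00012 + 0.03031) = 0.17445.
True dip = arctan(0.17445) = 9.9°, dipping toward S (azimuth ≈ 184°).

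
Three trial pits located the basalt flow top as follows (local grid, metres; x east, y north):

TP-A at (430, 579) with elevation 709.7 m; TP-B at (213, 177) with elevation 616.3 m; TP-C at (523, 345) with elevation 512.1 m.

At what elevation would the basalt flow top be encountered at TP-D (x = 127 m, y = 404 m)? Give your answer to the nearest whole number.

Two edge vectors: TP-A→TP-B = (-217, -402, -93.4), TP-A→TP-C = (93, -234, -197.6).
Normal n = (TP-A→TP-B) × (TP-A→TP-C) = (57579.6, -51565.4, 88164).
So ∂z/∂x = −n_x/n_z = −0.65310 and ∂z/∂y = −n_y/n_z = 0.58488.
Intercept c from TP-A: 709.7 + 280.83 − 338.65 = 651.89.
At (127, 404): z = −82.9 + 236.3 + 651.89 = 805.2 m.

805 m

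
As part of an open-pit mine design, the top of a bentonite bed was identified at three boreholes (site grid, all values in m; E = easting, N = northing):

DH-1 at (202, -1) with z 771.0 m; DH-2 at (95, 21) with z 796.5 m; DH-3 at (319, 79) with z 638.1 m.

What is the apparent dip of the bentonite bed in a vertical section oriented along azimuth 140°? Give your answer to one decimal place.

Let the plane be z = a·E + b·N + c.
DH-2−DH-1: −107a + 22b = 25.5;  DH-3−DH-1: 117a + 80b = −132.9.
Solving gives a = −0.44582, b = −1.00923.
Unit vector along 140° is (sin 140°, cos 140°) = (0.6428, -0.7660).
Slope in that direction = a·(0.6428) + b·(-0.7660) = 0.48655.
Apparent dip = arctan|0.48655| = 25.9° (true dip is 47.8°, so apparent ≤ true as expected).

25.9°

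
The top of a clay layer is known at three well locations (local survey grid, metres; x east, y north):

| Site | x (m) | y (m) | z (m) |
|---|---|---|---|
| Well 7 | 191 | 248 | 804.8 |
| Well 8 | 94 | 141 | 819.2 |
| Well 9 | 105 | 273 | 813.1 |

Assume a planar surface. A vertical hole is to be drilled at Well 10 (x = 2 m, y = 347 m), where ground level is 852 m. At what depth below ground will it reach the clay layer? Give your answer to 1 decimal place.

30.6 m

Let the plane be z = a·x + b·y + c.
Well 8−Well 7: −97a − 107b = 14.4;  Well 9−Well 7: −86a + 25b = 8.3.
Solving gives a = −0.10734, b = −0.03727.
Then c = 804.8 − a·191 − b·248 = 834.55.
At (2, 347): z_contact = −0.21 − 12.93 + 834.55 = 821.40 m.
Depth below ground = 852 − 821.40 = 30.6 m.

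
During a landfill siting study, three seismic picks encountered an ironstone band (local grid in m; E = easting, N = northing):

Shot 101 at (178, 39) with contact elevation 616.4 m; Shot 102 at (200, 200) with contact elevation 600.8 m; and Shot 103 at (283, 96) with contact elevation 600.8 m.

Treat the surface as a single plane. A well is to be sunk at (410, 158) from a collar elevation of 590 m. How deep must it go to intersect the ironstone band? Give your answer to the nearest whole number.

Let the plane be z = a·E + b·N + c.
Shot 102−Shot 101: 22a + 161b = −15.6;  Shot 103−Shot 101: 105a + 57b = −15.6.
Solving gives a = −0.10366, b = −0.08273.
Then c = 616.4 − a·178 − b·39 = 638.08.
At (410, 158): z_contact = −42.5 − 13.1 + 638.08 = 582.5 m.
Depth below ground = 590 − 582.5 = 7 m.

7 m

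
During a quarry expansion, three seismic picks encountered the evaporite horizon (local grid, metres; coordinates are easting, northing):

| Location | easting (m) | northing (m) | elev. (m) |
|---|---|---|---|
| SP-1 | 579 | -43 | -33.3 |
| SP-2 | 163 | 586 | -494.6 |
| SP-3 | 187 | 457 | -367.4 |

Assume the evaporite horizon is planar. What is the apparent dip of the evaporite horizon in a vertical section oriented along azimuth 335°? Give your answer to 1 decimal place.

Let the plane be z = a·easting + b·northing + c.
SP-2−SP-1: −416a + 629b = −461.3;  SP-3−SP-1: −392a + 500b = −334.1.
Solving gives a = −0.53156, b = −1.08494.
Unit vector along 335° is (sin 335°, cos 335°) = (-0.4226, 0.9063).
Slope in that direction = a·(-0.4226) + b·(0.9063) = −0.75864.
Apparent dip = arctan|0.75864| = 37.2° (true dip is 50.4°, so apparent ≤ true as expected).

37.2°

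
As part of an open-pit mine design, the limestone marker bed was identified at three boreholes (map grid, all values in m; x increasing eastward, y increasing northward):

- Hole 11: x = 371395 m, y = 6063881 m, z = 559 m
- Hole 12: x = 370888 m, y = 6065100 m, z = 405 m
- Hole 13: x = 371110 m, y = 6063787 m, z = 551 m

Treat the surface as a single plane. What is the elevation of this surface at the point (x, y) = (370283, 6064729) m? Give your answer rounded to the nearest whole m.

405 m

Let the plane be z = a·x + b·y + c.
Hole 12−Hole 11: −507a + 1219b = −154;  Hole 13−Hole 11: −285a − 94b = −8.
Solving gives a = 0.06132538, b = −0.10082694.
Then c = 559 − a·371395 − b·6063881 = 589185.60.
At (370283, 6064729): z = 22707.7 − 611488.0 + 589185.60 = 405.3 m.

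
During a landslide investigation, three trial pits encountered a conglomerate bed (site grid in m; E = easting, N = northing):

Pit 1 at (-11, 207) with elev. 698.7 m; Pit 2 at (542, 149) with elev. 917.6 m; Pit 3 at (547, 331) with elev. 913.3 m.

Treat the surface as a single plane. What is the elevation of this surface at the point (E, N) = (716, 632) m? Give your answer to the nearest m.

969 m

Let the plane be z = a·E + b·N + c.
Pit 2−Pit 1: 553a − 58b = 218.9;  Pit 3−Pit 1: 558a + 124b = 214.6.
Solving gives a = 0.39223, b = −0.03440.
Then c = 698.7 − a·-11 − b·207 = 710.14.
At (716, 632): z = 280.8 − 21.7 + 710.14 = 969.2 m.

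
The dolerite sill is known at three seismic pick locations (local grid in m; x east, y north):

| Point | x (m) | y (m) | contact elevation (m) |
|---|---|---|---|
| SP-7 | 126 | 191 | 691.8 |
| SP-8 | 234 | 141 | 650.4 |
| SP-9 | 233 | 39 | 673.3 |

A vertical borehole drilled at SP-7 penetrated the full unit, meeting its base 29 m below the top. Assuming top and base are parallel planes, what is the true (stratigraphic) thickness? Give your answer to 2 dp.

Two edge vectors: SP-7→SP-8 = (108, -50, -41.4), SP-7→SP-9 = (107, -152, -18.5).
Normal n = (SP-7→SP-8) × (SP-7→SP-9) = (-5367.8, -2431.8, -11066).
So ∂z/∂x = −n_x/n_z = −0.48507 and ∂z/∂y = −n_y/n_z = −0.21975.
|∇z| = √(a²+b²) = 0.53253, so dip δ = arctan(0.53253) = 28.04°.
True thickness = vertical thickness × cos δ = 29 × cos 28.04° = 25.60 m.

25.60 m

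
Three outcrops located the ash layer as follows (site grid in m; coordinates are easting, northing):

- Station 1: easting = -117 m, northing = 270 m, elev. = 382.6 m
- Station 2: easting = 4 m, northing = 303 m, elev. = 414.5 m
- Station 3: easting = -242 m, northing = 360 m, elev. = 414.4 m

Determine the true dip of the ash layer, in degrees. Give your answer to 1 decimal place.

Two edge vectors: Station 1→Station 2 = (121, 33, 31.9), Station 1→Station 3 = (-125, 90, 31.8).
Normal n = (Station 1→Station 2) × (Station 1→Station 3) = (-1821.6, -7835.3, 15015).
So ∂z/∂easting = −n_x/n_z = 0.12132 and ∂z/∂northing = −n_y/n_z = 0.52183.
Gradient magnitude |∇z| = √(a² + b²) = √(0.01472 + 0.27231) = 0.53575.
True dip = arctan(0.53575) = 28.2°, dipping toward SSW (azimuth ≈ 193°).

28.2°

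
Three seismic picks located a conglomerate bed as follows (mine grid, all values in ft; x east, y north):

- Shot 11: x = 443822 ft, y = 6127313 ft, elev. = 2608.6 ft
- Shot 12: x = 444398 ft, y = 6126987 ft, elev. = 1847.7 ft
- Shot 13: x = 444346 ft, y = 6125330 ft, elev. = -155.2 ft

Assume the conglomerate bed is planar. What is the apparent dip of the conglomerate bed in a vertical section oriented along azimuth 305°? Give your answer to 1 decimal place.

50.6°

Let the plane be z = a·x + b·y + c.
Shot 12−Shot 11: 576a − 326b = −760.9;  Shot 13−Shot 11: 524a − 1983b = −2763.8.
Solving gives a = −0.62577, b = 1.22839.
Unit vector along 305° is (sin 305°, cos 305°) = (-0.8192, 0.5736).
Slope in that direction = a·(-0.8192) + b·(0.5736) = 1.21718.
Apparent dip = arctan|1.21718| = 50.6° (true dip is 54.0°, so apparent ≤ true as expected).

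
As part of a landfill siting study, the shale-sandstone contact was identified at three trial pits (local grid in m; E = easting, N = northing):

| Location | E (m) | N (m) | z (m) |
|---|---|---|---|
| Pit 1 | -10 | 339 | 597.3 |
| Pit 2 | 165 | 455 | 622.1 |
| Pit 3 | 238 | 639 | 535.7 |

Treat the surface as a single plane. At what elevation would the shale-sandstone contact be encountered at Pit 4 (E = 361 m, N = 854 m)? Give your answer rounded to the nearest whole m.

458 m

Two edge vectors: Pit 1→Pit 2 = (175, 116, 24.8), Pit 1→Pit 3 = (248, 300, -61.6).
Normal n = (Pit 1→Pit 2) × (Pit 1→Pit 3) = (-14585.6, 16930.4, 23732).
So ∂z/∂E = −n_x/n_z = 0.61460 and ∂z/∂N = −n_y/n_z = −0.71340.
Intercept c from Pit 1: 597.3 + 6.15 + 241.84 = 845.29.
At (361, 854): z = 221.9 − 609.2 + 845.29 = 457.9 m.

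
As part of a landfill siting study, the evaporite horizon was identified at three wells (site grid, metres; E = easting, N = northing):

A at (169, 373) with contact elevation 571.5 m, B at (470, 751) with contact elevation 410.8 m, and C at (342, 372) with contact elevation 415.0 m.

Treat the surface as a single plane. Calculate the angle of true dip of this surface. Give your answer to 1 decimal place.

43.5°

Two edge vectors: A→B = (301, 378, -160.7), A→C = (173, -1, -156.5).
Normal n = (A→B) × (A→C) = (-59317.7, 19305.4, -65695).
So ∂z/∂E = −n_x/n_z = −0.90293 and ∂z/∂N = −n_y/n_z = 0.29386.
Gradient magnitude |∇z| = √(a² + b²) = √(0.81527 + 0.08636) = 0.94954.
True dip = arctan(0.94954) = 43.5°, dipping toward ESE (azimuth ≈ 108°).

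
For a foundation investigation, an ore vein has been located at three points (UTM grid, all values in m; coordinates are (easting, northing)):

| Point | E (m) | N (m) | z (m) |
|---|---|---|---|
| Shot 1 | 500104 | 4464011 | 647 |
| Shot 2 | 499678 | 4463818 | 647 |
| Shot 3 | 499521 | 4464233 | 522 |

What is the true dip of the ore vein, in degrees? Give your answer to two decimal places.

Let the plane be z = a·E + b·N + c.
Shot 2−Shot 1: −426a − 193b = 0;  Shot 3−Shot 1: −583a + 222b = −125.
Solving gives a = 0.11649, b = −0.25713.
Gradient magnitude |∇z| = √(a² + b²) = √(0.01357 + 0.06612) = 0.28229.
True dip = arctan(0.28229) = 15.76°, dipping toward NNW (azimuth ≈ 336°).

15.76°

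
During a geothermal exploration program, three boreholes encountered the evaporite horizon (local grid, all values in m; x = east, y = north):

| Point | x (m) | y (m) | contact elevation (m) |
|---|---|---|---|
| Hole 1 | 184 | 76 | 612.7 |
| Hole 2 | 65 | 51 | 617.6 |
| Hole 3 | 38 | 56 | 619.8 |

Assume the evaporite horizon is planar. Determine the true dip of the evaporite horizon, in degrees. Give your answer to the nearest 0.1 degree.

Let the plane be z = a·x + b·y + c.
Hole 2−Hole 1: −119a − 25b = 4.9;  Hole 3−Hole 1: −146a − 20b = 7.1.
Solving gives a = −0.06260, b = 0.10197.
Gradient magnitude |∇z| = √(a² + b²) = √(0.00392 + 0.01040) = 0.11965.
True dip = arctan(0.11965) = 6.8°, dipping toward SSE (azimuth ≈ 148°).

6.8°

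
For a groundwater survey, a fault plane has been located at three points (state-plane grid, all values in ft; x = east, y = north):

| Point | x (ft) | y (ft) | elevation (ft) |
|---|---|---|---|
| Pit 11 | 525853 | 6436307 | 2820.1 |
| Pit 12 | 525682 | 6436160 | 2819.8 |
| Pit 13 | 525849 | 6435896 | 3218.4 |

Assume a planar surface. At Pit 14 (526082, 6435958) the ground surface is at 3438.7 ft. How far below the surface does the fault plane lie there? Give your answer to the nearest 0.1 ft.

Let the plane be z = a·x + b·y + c.
Pit 12−Pit 11: −171a − 147b = −0.3;  Pit 13−Pit 11: −4a − 411b = 398.3.
Solving gives a = 0.841883690, b = −0.977293272.
Then c = 2820.1 − a·525853 − b·6436307 = 5850272.56.
At (526082, 6435958): z_contact = 442899.86 − 6289818.45 + 5850272.56 = 3353.97 ft.
Depth below ground = 3438.7 − 3353.97 = 84.7 ft.

84.7 ft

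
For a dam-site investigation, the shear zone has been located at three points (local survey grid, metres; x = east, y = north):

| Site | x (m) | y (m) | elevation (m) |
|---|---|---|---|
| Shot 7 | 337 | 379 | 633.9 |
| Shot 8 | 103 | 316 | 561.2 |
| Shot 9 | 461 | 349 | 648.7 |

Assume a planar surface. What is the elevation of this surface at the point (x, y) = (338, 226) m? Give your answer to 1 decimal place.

Let the plane be z = a·x + b·y + c.
Shot 8−Shot 7: −234a − 63b = −72.7;  Shot 9−Shot 7: 124a − 30b = 14.8.
Solving gives a = 0.20991, b = 0.37430.
Then c = 633.9 − a·337 − b·379 = 421.30.
At (338, 226): z = 70.9 + 84.6 + 421.30 = 576.8 m.

576.8 m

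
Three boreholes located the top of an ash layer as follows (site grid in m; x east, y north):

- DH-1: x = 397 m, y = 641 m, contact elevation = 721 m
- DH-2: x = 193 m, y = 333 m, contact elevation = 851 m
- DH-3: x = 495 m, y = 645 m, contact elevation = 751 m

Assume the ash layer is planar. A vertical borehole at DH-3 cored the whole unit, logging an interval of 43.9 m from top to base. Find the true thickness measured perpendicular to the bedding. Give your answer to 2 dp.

35.57 m

Two edge vectors: DH-1→DH-2 = (-204, -308, 130), DH-1→DH-3 = (98, 4, 30).
Normal n = (DH-1→DH-2) × (DH-1→DH-3) = (-9760, 18860, 29368).
So ∂z/∂x = −n_x/n_z = 0.33233 and ∂z/∂y = −n_y/n_z = −0.64220.
|∇z| = √(a²+b²) = 0.72309, so dip δ = arctan(0.72309) = 35.87°.
True thickness = vertical thickness × cos δ = 43.9 × cos 35.87° = 35.57 m.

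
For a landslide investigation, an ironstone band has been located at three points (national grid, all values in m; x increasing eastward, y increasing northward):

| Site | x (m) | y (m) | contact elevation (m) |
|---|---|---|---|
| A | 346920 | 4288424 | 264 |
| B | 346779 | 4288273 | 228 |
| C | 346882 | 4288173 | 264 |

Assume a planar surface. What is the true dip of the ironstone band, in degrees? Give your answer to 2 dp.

17.13°

Two edge vectors: A→B = (-141, -151, -36), A→C = (-38, -251, 0).
Normal n = (A→B) × (A→C) = (-9036, 1368, 29653).
So ∂z/∂x = −n_x/n_z = 0.30472 and ∂z/∂y = −n_y/n_z = −0.04613.
Gradient magnitude |∇z| = √(a² + b²) = √(0.09286 + 0.00213) = 0.30820.
True dip = arctan(0.30820) = 17.13°, dipping toward W (azimuth ≈ 279°).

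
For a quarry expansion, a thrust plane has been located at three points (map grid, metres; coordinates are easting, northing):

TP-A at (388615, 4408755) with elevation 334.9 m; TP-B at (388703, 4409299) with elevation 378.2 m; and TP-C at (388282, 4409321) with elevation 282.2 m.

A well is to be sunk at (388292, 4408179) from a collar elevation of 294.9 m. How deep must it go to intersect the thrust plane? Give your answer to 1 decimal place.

58.8 m

Two edge vectors: TP-A→TP-B = (88, 544, 43.3), TP-A→TP-C = (-333, 566, -52.7).
Normal n = (TP-A→TP-B) × (TP-A→TP-C) = (-53176.6, -9781.3, 230960).
So ∂z/∂easting = −n_x/n_z = 0.230241600 and ∂z/∂northing = −n_y/n_z = 0.042350623.
Intercept c from TP-A: 334.9 − 89475.34 − 186713.52 = −275853.96.
At (388292, 4408179): z_contact = 89400.97 + 186689.13 − 275853.96 = 236.14 m.
Depth below ground = 294.9 − 236.14 = 58.8 m.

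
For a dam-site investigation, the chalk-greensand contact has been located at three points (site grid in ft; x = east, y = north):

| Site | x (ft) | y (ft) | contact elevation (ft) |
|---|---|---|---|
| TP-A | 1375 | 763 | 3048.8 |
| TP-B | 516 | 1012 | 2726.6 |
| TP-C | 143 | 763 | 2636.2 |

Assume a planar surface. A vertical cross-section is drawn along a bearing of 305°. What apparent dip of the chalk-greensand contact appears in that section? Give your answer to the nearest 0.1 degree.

Let the plane be z = a·x + b·y + c.
TP-B−TP-A: −859a + 249b = −322.2;  TP-C−TP-A: −1232a + 0b = −412.6.
Solving gives a = 0.33490, b = −0.13863.
Unit vector along 305° is (sin 305°, cos 305°) = (-0.8192, 0.5736).
Slope in that direction = a·(-0.8192) + b·(0.5736) = −0.35385.
Apparent dip = arctan|0.35385| = 19.5° (true dip is 19.9°, so apparent ≤ true as expected).

19.5°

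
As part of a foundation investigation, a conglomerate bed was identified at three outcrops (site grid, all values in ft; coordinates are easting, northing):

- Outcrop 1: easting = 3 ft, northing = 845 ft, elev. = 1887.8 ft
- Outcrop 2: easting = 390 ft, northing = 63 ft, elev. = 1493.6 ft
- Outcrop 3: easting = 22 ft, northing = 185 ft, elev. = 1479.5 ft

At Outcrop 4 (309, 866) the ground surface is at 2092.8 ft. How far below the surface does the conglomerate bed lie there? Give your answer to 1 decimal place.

116.7 ft

Let the plane be z = a·easting + b·northing + c.
Outcrop 2−Outcrop 1: 387a − 782b = −394.2;  Outcrop 3−Outcrop 1: 19a − 660b = −408.3.
Solving gives a = 0.24575, b = 0.62571.
Then c = 1887.8 − a·3 − b·845 = 1358.34.
At (309, 866): z_contact = 75.94 + 541.87 + 1358.34 = 1976.14 ft.
Depth below ground = 2092.8 − 1976.14 = 116.7 ft.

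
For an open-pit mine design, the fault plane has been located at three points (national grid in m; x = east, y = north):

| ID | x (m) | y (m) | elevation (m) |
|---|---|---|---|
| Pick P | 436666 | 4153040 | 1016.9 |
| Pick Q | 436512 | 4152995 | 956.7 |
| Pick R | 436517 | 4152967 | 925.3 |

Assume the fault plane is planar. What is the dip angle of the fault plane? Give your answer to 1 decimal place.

Two edge vectors: Pick P→Pick Q = (-154, -45, -60.2), Pick P→Pick R = (-149, -73, -91.6).
Normal n = (Pick P→Pick Q) × (Pick P→Pick R) = (-272.6, -5136.6, 4537).
So ∂z/∂x = −n_x/n_z = 0.06008 and ∂z/∂y = −n_y/n_z = 1.13216.
Gradient magnitude |∇z| = √(a² + b²) = √(0.00361 + 1.28178) = 1.13375.
True dip = arctan(1.13375) = 48.6°, dipping toward S (azimuth ≈ 183°).

48.6°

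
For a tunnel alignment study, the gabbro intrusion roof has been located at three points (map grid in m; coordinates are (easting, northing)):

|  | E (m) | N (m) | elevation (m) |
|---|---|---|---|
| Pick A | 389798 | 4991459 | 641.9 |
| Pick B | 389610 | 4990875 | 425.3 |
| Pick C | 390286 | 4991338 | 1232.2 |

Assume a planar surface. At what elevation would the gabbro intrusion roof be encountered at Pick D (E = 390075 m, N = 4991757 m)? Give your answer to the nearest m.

Let the plane be z = a·E + b·N + c.
Pick B−Pick A: −188a − 584b = −216.6;  Pick C−Pick A: 488a − 121b = 590.3.
Solving gives a = 1.20538052, b = −0.01714304.
Then c = 641.9 − a·389798 − b·4991459 = −383644.22.
At (390075, 4991757): z = 470188.8 − 85573.9 − 383644.22 = 970.7 m.

971 m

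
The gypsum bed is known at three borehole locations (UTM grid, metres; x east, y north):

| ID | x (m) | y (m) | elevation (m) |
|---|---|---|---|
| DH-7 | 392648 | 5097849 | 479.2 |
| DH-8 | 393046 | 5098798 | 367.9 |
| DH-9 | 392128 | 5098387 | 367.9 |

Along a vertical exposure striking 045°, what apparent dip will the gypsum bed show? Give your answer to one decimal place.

3.2°

Two edge vectors: DH-7→DH-8 = (398, 949, -111.3), DH-7→DH-9 = (-520, 538, -111.3).
Normal n = (DH-7→DH-8) × (DH-7→DH-9) = (-45744.3, 102173.4, 707604).
So ∂z/∂x = −n_x/n_z = 0.06465 and ∂z/∂y = −n_y/n_z = −0.14439.
Unit vector along 045° is (sin 45°, cos 45°) = (0.7071, 0.7071).
Slope in that direction = a·(0.7071) + b·(0.7071) = −0.05639.
Apparent dip = arctan|0.05639| = 3.2° (true dip is 9.0°, so apparent ≤ true as expected).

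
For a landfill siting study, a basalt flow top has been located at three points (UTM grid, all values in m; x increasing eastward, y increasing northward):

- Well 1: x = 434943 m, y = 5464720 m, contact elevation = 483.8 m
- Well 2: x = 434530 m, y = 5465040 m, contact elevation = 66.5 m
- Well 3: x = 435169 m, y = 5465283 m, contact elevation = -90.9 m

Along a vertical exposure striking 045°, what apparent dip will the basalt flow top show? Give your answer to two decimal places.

33.06°

Two edge vectors: Well 1→Well 2 = (-413, 320, -417.3), Well 1→Well 3 = (226, 563, -574.7).
Normal n = (Well 1→Well 2) × (Well 1→Well 3) = (51035.9, -331660.9, -304839).
So ∂z/∂x = −n_x/n_z = 0.16742 and ∂z/∂y = −n_y/n_z = −1.08799.
Unit vector along 045° is (sin 45°, cos 45°) = (0.7071, 0.7071).
Slope in that direction = a·(0.7071) + b·(0.7071) = −0.65094.
Apparent dip = arctan|0.65094| = 33.06° (true dip is 47.7°, so apparent ≤ true as expected).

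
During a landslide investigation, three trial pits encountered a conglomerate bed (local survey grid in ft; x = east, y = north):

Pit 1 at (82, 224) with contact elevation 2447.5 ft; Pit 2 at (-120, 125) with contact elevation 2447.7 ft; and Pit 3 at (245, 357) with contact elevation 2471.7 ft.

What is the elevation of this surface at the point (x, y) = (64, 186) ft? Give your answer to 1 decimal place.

2434.1 ft

Two edge vectors: Pit 1→Pit 2 = (-202, -99, 0.2), Pit 1→Pit 3 = (163, 133, 24.2).
Normal n = (Pit 1→Pit 2) × (Pit 1→Pit 3) = (-2422.4, 4921, -10729).
So ∂z/∂x = −n_x/n_z = −0.22578 and ∂z/∂y = −n_y/n_z = 0.45866.
Intercept c from Pit 1: 2447.5 + 18.51 − 102.74 = 2363.27.
At (64, 186): z = −14.4 + 85.3 + 2363.27 = 2434.1 ft.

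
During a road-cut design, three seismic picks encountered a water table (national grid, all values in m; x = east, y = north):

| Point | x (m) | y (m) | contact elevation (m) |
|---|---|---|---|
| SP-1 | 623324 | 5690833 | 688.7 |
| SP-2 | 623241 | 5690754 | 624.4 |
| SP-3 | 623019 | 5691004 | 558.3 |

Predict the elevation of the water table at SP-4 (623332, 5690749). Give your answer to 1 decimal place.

673.9 m

Let the plane be z = a·x + b·y + c.
SP-2−SP-1: −83a − 79b = −64.3;  SP-3−SP-1: −305a + 171b = −130.4.
Solving gives a = 0.556229106, b = 0.229531446.
Then c = 688.7 − a·623324 − b·5690833 = −1652247.38.
At (623332, 5690749): z = 346715.4 + 1306205.8 − 1652247.38 = 673.9 m.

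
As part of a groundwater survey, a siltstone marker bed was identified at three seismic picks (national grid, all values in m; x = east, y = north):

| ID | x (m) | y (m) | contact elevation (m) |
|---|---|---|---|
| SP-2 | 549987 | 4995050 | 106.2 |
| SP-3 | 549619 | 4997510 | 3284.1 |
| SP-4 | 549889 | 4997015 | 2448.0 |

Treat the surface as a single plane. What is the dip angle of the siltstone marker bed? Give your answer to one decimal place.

56.7°

Let the plane be z = a·x + b·y + c.
SP-3−SP-2: −368a + 2460b = 3177.9;  SP-4−SP-2: −98a + 1965b = 2341.8.
Solving gives a = −1.00354, b = 1.14171.
Gradient magnitude |∇z| = √(a² + b²) = √(1.00709 + 1.30349) = 1.52006.
True dip = arctan(1.52006) = 56.7°, dipping toward SE (azimuth ≈ 139°).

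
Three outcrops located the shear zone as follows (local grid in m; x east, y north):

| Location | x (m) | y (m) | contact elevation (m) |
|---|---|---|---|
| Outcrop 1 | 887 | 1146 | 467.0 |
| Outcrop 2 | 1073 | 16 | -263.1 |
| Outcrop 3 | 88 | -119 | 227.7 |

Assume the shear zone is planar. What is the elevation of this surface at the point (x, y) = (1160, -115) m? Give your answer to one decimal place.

Let the plane be z = a·x + b·y + c.
Outcrop 2−Outcrop 1: 186a − 1130b = −730.1;  Outcrop 3−Outcrop 1: −799a − 1265b = −239.3.
Solving gives a = −0.573880, b = 0.551644.
Then c = 467 − a·887 − b·1146 = 343.85.
At (1160, -115): z = −665.7 − 63.4 + 343.85 = -385.3 m.

-385.3 m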